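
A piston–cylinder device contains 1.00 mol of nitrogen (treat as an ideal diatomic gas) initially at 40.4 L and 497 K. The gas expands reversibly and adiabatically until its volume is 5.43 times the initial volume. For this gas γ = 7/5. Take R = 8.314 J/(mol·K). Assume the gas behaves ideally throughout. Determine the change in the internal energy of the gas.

-5080 J

P₁ = nRT₁/V₁ = 1.00×8.314×497/40.4 = 102 kPa.
Adiabatic: TV^(γ−1) = const ⇒ T₂ = 497×(0.184)^0.400 = 253 K; PV^γ = const ⇒ P₂ = 9.57 kPa.
For an ideal gas ΔU = nCvΔT with Cv = (5/2)R = 20.8 J/(mol·K).
ΔU = 1.00×20.8×(253−497) = -5080 J.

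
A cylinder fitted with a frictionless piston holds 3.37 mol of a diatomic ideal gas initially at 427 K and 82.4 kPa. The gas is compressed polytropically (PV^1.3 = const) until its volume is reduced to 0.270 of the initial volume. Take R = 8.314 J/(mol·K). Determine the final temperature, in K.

632 K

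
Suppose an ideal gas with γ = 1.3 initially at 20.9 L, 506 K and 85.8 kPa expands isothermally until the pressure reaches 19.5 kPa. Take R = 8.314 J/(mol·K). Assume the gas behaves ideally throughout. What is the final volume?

92.0 L

Isothermal: T stays 506 K; PV = const ⇒ V₂ = 92.0 L, P₂ = 19.5 kPa.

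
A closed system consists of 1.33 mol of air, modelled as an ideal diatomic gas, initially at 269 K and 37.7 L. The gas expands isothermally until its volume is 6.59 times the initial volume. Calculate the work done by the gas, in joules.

P₁ = nRT₁/V₁ = 1.33×8.314×269/37.7 = 78.9 kPa.
Isothermal: T stays 269 K; PV = const ⇒ V₂ = 248 L, P₂ = 12.0 kPa.
W = nRT ln(V₂/V₁) = 1.33×8.314×269×ln(6.59) = 5610 J.

5610 J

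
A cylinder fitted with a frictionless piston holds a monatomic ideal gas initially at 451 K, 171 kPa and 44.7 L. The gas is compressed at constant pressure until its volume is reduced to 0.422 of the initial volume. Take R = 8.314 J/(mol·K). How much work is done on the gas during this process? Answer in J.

4420 J

n = P₁V₁/(RT₁) = 171×44.7/(8.314×451) = 2.04 mol.
Isobaric: P stays 171 kPa; V/T = const ⇒ T₂ = 190 K, V₂ = 18.9 L.
W = PΔV = 171×(18.9−44.7) kPa·L = -4420 J.
Work done on the gas = −W_by = 4420 J.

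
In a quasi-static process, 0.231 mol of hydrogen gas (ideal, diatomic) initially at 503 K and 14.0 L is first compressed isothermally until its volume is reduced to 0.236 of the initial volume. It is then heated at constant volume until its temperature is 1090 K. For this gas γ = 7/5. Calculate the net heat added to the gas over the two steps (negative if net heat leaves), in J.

P₁ = nRT₁/V₁ = 0.231×8.314×503/14.0 = 69.0 kPa.
Step 1 — Isothermal: T stays 503 K; PV = const ⇒ V₂ = 3.30 L, P₂ = 292 kPa.
ΔU = 0 (ideal gas, T constant).
W = nRT ln(V₂/V₁) = 0.231×8.314×503×ln(0.236) = -1390 J.
Q = ΔU + W = -1390 J.
State after step 1: P = 292 kPa, V = 3.30 L, T = 503 K.
Step 2 — Isochoric: V stays 3.30 L; P/T = const ⇒ T₂ = 1090 K, P₂ = 634 kPa.
W = 0 (no volume change).
ΔU = nCvΔT = 0.231×20.8×(1090−503) = 2820 J.
Q = ΔU = 2820 J.
Net over both steps: W = -1390 J, Q = 1420 J, ΔU = 2820 J.

1420 J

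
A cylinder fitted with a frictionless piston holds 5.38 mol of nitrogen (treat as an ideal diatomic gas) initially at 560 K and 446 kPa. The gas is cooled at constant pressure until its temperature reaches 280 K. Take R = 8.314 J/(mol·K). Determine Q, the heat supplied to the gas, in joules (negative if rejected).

-43800 J

V₁ = nRT₁/P₁ = 5.38×8.314×560/446 = 56.2 L.
Isobaric: P stays 446 kPa; V/T = const ⇒ T₂ = 280 K, V₂ = 28.1 L.
W = PΔV = 446×(28.1−56.2) kPa·L = -12500 J.
ΔU = nCvΔT = 5.38×20.8×(280−560) = -31300 J.
Q = ΔU + W = nCpΔT = -43800 J.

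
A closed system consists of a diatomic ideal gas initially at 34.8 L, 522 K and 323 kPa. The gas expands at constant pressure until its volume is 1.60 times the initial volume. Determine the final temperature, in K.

Isobaric: P stays 323 kPa; V/T = const ⇒ T₂ = 835 K, V₂ = 55.7 L.

835 K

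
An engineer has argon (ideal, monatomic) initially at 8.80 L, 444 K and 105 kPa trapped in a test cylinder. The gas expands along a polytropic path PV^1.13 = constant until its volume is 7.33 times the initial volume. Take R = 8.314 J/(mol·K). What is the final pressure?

11.1 kPa

Polytropic n=1.13: T₂ = T₁(V₁/V₂)^(n−1) = 444×(0.136)^0.13 = 343 K; P₂ = P₁(V₁/V₂)^n = 11.1 kPa.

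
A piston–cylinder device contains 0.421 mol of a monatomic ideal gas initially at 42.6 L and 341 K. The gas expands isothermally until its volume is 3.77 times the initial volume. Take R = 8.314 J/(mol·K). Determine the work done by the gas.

1580 J

P₁ = nRT₁/V₁ = 0.421×8.314×341/42.6 = 28.0 kPa.
Isothermal: T stays 341 K; PV = const ⇒ V₂ = 161 L, P₂ = 7.43 kPa.
W = nRT ln(V₂/V₁) = 0.421×8.314×341×ln(3.77) = 1580 J.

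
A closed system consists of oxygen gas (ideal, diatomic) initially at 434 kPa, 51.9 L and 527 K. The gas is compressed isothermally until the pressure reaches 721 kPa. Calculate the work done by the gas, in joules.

-11400 J

n = P₁V₁/(RT₁) = 434×51.9/(8.314×527) = 5.14 mol.
Isothermal: T stays 527 K; PV = const ⇒ V₂ = 31.2 L, P₂ = 721 kPa.
W = nRT ln(V₂/V₁) = 5.14×8.314×527×ln(0.602) = -11400 J.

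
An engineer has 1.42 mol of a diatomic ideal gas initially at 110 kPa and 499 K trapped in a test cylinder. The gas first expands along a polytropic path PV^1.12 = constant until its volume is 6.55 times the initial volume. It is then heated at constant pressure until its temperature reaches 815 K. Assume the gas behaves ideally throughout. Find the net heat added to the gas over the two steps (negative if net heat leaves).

24200 J

V₁ = nRT₁/P₁ = 1.42×8.314×499/110 = 53.6 L.
Step 1 — Polytropic n=1.12: T₂ = T₁(V₁/V₂)^(n−1) = 499×(0.153)^0.12 = 398 K; P₂ = P₁(V₁/V₂)^n = 13.4 kPa.
W = (P₁V₁−P₂V₂)/(n−1) = (110×53.6−13.4×351)/0.12 = 9910 J.
ΔU = nCvΔT = 1.42×20.8×(398−499) = -2970 J.
Q = ΔU + W = 6940 J.
State after step 1: P = 13.4 kPa, V = 351 L, T = 398 K.
Step 2 — Isobaric: P stays 13.4 kPa; V/T = const ⇒ T₂ = 815 K, V₂ = 718 L.
W = PΔV = 13.4×(718−351) kPa·L = 4920 J.
ΔU = nCvΔT = 1.42×20.8×(815−398) = 12300 J.
Q = ΔU + W = nCpΔT = 17200 J.
Net over both steps: W = 14800 J, Q = 24200 J, ΔU = 9330 J.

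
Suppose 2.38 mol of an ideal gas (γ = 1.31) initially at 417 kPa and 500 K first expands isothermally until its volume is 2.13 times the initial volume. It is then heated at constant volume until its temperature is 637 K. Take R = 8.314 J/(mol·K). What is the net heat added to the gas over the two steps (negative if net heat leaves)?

16200 J

V₁ = nRT₁/P₁ = 2.38×8.314×500/417 = 23.7 L.
Step 1 — Isothermal: T stays 500 K; PV = const ⇒ V₂ = 50.5 L, P₂ = 196 kPa.
ΔU = 0 (ideal gas, T constant).
W = nRT ln(V₂/V₁) = 2.38×8.314×500×ln(2.13) = 7480 J.
Q = ΔU + W = 7480 J.
State after step 1: P = 196 kPa, V = 50.5 L, T = 500 K.
Step 2 — Isochoric: V stays 50.5 L; P/T = const ⇒ T₂ = 637 K, P₂ = 249 kPa.
W = 0 (no volume change).
ΔU = nCvΔT = 2.38×26.8×(637−500) = 8740 J.
Q = ΔU = 8740 J.
Net over both steps: W = 7480 J, Q = 16200 J, ΔU = 8740 J.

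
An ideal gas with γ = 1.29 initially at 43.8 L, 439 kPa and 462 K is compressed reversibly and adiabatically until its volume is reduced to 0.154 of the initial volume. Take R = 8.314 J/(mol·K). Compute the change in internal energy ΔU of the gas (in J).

n = P₁V₁/(RT₁) = 439×43.8/(8.314×462) = 5.01 mol.
Adiabatic: TV^(γ−1) = const ⇒ T₂ = 462×(6.49)^0.290 = 795 K; PV^γ = const ⇒ P₂ = 4900 kPa.
For an ideal gas ΔU = nCvΔT with Cv = R/(γ−1) = 28.7 J/(mol·K).
ΔU = 5.01×28.7×(795−462) = 47800 J.

47800 J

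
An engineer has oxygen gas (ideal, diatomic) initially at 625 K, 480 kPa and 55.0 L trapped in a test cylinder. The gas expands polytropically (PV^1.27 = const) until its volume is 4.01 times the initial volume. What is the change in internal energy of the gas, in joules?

-20600 J

n = P₁V₁/(RT₁) = 480×55.0/(8.314×625) = 5.08 mol.
Polytropic n=1.27: T₂ = T₁(V₁/V₂)^(n−1) = 625×(0.249)^0.27 = 430 K; P₂ = P₁(V₁/V₂)^n = 82.3 kPa.
For an ideal gas ΔU = nCvΔT with Cv = (5/2)R = 20.8 J/(mol·K).
ΔU = 5.08×20.8×(430−625) = -20600 J.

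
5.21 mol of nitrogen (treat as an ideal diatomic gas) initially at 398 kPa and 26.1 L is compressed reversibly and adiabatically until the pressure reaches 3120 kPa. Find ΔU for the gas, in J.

T₁ = P₁V₁/(nR) = 398×26.1/(5.21×8.314) = 240 K.
Adiabatic: T₂/T₁ = (P₂/P₁)^((γ−1)/γ) ⇒ T₂ = 240×(7.84)^0.286 = 432 K; V₂ = 6.00 L.
For an ideal gas ΔU = nCvΔT with Cv = (5/2)R = 20.8 J/(mol·K).
ΔU = 5.21×20.8×(432−240) = 20800 J.

20800 J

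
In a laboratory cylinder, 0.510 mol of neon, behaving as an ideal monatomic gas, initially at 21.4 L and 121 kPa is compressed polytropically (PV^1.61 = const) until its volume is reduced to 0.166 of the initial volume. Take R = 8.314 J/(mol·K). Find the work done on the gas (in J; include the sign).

8450 J

T₁ = P₁V₁/(nR) = 121×21.4/(0.510×8.314) = 611 K.
Polytropic n=1.61: T₂ = T₁(V₁/V₂)^(n−1) = 611×(6.02)^0.61 = 1830 K; P₂ = P₁(V₁/V₂)^n = 2180 kPa.
W = (P₁V₁−P₂V₂)/(n−1) = (121×21.4−2180×3.55)/0.61 = -8450 J.
Work done on the gas = −W_by = 8450 J.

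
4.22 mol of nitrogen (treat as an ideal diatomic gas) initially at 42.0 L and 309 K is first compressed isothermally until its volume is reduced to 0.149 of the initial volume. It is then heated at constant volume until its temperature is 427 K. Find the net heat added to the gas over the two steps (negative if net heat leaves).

P₁ = nRT₁/V₁ = 4.22×8.314×309/42.0 = 258 kPa.
Step 1 — Isothermal: T stays 309 K; PV = const ⇒ V₂ = 6.26 L, P₂ = 1730 kPa.
ΔU = 0 (ideal gas, T constant).
W = nRT ln(V₂/V₁) = 4.22×8.314×309×ln(0.149) = -20600 J.
Q = ΔU + W = -20600 J.
State after step 1: P = 1730 kPa, V = 6.26 L, T = 309 K.
Step 2 — Isochoric: V stays 6.26 L; P/T = const ⇒ T₂ = 427 K, P₂ = 2390 kPa.
W = 0 (no volume change).
ΔU = nCvΔT = 4.22×20.8×(427−309) = 10400 J.
Q = ΔU = 10400 J.
Net over both steps: W = -20600 J, Q = -10300 J, ΔU = 10400 J.

-10300 J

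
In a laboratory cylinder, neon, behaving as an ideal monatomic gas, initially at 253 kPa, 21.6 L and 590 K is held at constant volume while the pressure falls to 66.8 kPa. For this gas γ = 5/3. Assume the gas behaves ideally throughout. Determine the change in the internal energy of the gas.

n = P₁V₁/(RT₁) = 253×21.6/(8.314×590) = 1.11 mol.
Isochoric: V stays 21.6 L; P/T = const ⇒ T₂ = 156 K, P₂ = 66.8 kPa.
For an ideal gas ΔU = nCvΔT with Cv = (3/2)R = 12.5 J/(mol·K).
ΔU = 1.11×12.5×(156−590) = -6030 J.

-6030 J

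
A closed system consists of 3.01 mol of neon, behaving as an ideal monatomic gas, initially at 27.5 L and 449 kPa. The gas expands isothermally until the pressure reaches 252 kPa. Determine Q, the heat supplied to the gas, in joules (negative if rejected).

7130 J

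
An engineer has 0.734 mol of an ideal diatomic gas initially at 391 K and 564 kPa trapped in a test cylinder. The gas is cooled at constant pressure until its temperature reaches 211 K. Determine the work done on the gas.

1100 J

V₁ = nRT₁/P₁ = 0.734×8.314×391/564 = 4.23 L.
Isobaric: P stays 564 kPa; V/T = const ⇒ T₂ = 211 K, V₂ = 2.28 L.
W = PΔV = 564×(2.28−4.23) kPa·L = -1100 J.
Work done on the gas = −W_by = 1100 J.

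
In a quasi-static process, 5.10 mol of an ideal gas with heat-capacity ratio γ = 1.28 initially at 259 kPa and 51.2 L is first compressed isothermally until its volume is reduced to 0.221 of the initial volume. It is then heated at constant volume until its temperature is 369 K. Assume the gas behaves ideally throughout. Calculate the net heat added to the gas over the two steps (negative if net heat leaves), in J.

T₁ = P₁V₁/(nR) = 259×51.2/(5.10×8.314) = 313 K.
Step 1 — Isothermal: T stays 313 K; PV = const ⇒ V₂ = 11.3 L, P₂ = 1170 kPa.
ΔU = 0 (ideal gas, T constant).
W = nRT ln(V₂/V₁) = 5.10×8.314×313×ln(0.221) = -20000 J.
Q = ΔU + W = -20000 J.
State after step 1: P = 1170 kPa, V = 11.3 L, T = 313 K.
Step 2 — Isochoric: V stays 11.3 L; P/T = const ⇒ T₂ = 369 K, P₂ = 1380 kPa.
W = 0 (no volume change).
ΔU = nCvΔT = 5.10×29.7×(369−313) = 8520 J.
Q = ΔU = 8520 J.
Net over both steps: W = -20000 J, Q = -11500 J, ΔU = 8520 J.

-11500 J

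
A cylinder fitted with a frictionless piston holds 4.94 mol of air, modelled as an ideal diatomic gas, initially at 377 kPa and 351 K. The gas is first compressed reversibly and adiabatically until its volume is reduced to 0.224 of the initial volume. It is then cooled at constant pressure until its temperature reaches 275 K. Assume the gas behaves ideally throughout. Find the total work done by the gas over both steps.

V₁ = nRT₁/P₁ = 4.94×8.314×351/377 = 38.2 L.
Step 1 — Adiabatic: TV^(γ−1) = const ⇒ T₂ = 351×(4.46)^0.400 = 639 K; PV^γ = const ⇒ P₂ = 3060 kPa.
ΔU = nCvΔT = 4.94×20.8×(639−351) = 29500 J.
Q = 0 for an adiabatic process, so W = −ΔU = -29500 J.
State after step 1: P = 3060 kPa, V = 8.57 L, T = 639 K.
Step 2 — Isobaric: P stays 3060 kPa; V/T = const ⇒ T₂ = 275 K, V₂ = 3.69 L.
W = PΔV = 3060×(3.69−8.57) kPa·L = -14900 J.
ΔU = nCvΔT = 4.94×20.8×(275−639) = -37300 J.
Q = ΔU + W = nCpΔT = -52300 J.
Net over both steps: W = -44500 J, Q = -52300 J, ΔU = -7800 J.

-44500 J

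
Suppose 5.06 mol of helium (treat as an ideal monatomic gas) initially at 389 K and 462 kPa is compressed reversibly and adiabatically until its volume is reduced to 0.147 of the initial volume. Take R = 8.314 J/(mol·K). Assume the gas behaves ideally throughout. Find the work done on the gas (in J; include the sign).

63600 J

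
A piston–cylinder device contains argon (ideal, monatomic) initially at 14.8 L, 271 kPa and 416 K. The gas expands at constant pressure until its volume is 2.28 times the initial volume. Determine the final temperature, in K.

Isobaric: P stays 271 kPa; V/T = const ⇒ T₂ = 948 K, V₂ = 33.7 L.

948 K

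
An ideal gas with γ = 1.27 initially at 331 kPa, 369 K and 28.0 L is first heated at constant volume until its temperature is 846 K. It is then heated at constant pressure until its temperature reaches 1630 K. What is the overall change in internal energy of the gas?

n = P₁V₁/(RT₁) = 331×28.0/(8.314×369) = 3.02 mol.
Step 1 — Isochoric: V stays 28.0 L; P/T = const ⇒ T₂ = 846 K, P₂ = 759 kPa.
W = 0 (no volume change).
ΔU = nCvΔT = 3.02×30.8×(846−369) = 44400 J.
Q = ΔU = 44400 J.
State after step 1: P = 759 kPa, V = 28.0 L, T = 846 K.
Step 2 — Isobaric: P stays 759 kPa; V/T = const ⇒ T₂ = 1630 K, V₂ = 53.9 L.
W = PΔV = 759×(53.9−28.0) kPa·L = 19700 J.
ΔU = nCvΔT = 3.02×30.8×(1630−846) = 72900 J.
Q = ΔU + W = nCpΔT = 92600 J.
Net over both steps: W = 19700 J, Q = 137000 J, ΔU = 117000 J.

117000 J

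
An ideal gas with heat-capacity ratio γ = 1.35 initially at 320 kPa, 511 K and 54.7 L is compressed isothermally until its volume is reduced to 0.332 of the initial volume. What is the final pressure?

964 kPa

Isothermal: T stays 511 K; PV = const ⇒ V₂ = 18.2 L, P₂ = 964 kPa.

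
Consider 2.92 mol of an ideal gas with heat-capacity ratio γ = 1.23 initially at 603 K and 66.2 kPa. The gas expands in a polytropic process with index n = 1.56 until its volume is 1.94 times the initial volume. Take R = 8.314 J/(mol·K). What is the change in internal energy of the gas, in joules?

-19700 J

V₁ = nRT₁/P₁ = 2.92×8.314×603/66.2 = 221 L.
Polytropic n=1.56: T₂ = T₁(V₁/V₂)^(n−1) = 603×(0.515)^0.56 = 416 K; P₂ = P₁(V₁/V₂)^n = 23.5 kPa.
For an ideal gas ΔU = nCvΔT with Cv = R/(γ−1) = 36.1 J/(mol·K).
ΔU = 2.92×36.1×(416−603) = -19700 J.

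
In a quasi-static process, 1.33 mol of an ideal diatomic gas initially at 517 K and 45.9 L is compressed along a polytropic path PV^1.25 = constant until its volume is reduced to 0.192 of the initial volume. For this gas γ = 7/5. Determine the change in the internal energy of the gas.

P₁ = nRT₁/V₁ = 1.33×8.314×517/45.9 = 125 kPa.
Polytropic n=1.25: T₂ = T₁(V₁/V₂)^(n−1) = 517×(5.21)^0.25 = 781 K; P₂ = P₁(V₁/V₂)^n = 980 kPa.
For an ideal gas ΔU = nCvΔT with Cv = (5/2)R = 20.8 J/(mol·K).
ΔU = 1.33×20.8×(781−517) = 7300 J.

7300 J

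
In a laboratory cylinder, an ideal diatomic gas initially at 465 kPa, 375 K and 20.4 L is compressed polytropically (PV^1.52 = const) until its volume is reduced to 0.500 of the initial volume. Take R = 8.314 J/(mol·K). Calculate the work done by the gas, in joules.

-7920 J

n = P₁V₁/(RT₁) = 465×20.4/(8.314×375) = 3.04 mol.
Polytropic n=1.52: T₂ = T₁(V₁/V₂)^(n−1) = 375×(2.00)^0.52 = 538 K; P₂ = P₁(V₁/V₂)^n = 1330 kPa.
W = (P₁V₁−P₂V₂)/(n−1) = (465×20.4−1330×10.2)/0.52 = -7920 J.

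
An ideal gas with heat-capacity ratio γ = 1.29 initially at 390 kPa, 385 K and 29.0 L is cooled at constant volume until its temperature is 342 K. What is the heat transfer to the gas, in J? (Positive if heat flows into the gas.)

n = P₁V₁/(RT₁) = 390×29.0/(8.314×385) = 3.53 mol.
Isochoric: V stays 29.0 L; P/T = const ⇒ T₂ = 342 K, P₂ = 346 kPa.
W = 0 (no volume change).
ΔU = nCvΔT = 3.53×28.7×(342−385) = -4360 J.
Q = ΔU = -4360 J.

-4360 J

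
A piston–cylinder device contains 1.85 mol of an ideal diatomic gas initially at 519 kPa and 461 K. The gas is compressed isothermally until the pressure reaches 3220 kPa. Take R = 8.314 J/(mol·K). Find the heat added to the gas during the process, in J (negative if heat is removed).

V₁ = nRT₁/P₁ = 1.85×8.314×461/519 = 13.7 L.
Isothermal: T stays 461 K; PV = const ⇒ V₂ = 2.20 L, P₂ = 3220 kPa.
ΔU = 0 (ideal gas, T constant).
W = nRT ln(V₂/V₁) = 1.85×8.314×461×ln(0.161) = -12900 J.
Q = ΔU + W = -12900 J.

-12900 J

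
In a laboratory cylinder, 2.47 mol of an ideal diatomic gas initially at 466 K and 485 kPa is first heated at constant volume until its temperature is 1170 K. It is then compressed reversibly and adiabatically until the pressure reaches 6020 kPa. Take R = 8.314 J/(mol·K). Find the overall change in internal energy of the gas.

70900 J

V₁ = nRT₁/P₁ = 2.47×8.314×466/485 = 19.7 L.
Step 1 — Isochoric: V stays 19.7 L; P/T = const ⇒ T₂ = 1170 K, P₂ = 1220 kPa.
W = 0 (no volume change).
ΔU = nCvΔT = 2.47×20.8×(1170−466) = 36100 J.
Q = ΔU = 36100 J.
State after step 1: P = 1220 kPa, V = 19.7 L, T = 1170 K.
Step 2 — Adiabatic: T₂/T₁ = (P₂/P₁)^((γ−1)/γ) ⇒ T₂ = 1170×(4.94)^0.286 = 1850 K; V₂ = 6.30 L.
ΔU = nCvΔT = 2.47×20.8×(1850−1170) = 34800 J.
Q = 0 for an adiabatic process, so W = −ΔU = -34800 J.
Net over both steps: W = -34800 J, Q = 36100 J, ΔU = 70900 J.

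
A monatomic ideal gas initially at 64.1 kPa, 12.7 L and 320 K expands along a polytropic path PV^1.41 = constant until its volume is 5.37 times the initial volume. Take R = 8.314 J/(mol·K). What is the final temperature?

161 K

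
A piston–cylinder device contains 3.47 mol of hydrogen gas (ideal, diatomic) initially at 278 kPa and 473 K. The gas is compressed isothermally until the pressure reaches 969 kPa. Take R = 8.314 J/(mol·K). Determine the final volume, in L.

V₁ = nRT₁/P₁ = 3.47×8.314×473/278 = 49.1 L.
Isothermal: T stays 473 K; PV = const ⇒ V₂ = 14.1 L, P₂ = 969 kPa.

14.1 L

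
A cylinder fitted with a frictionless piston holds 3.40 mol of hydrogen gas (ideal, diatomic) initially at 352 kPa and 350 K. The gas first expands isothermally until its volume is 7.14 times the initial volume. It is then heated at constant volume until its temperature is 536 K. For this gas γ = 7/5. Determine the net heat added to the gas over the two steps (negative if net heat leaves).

32600 J

V₁ = nRT₁/P₁ = 3.40×8.314×350/352 = 28.1 L.
Step 1 — Isothermal: T stays 350 K; PV = const ⇒ V₂ = 201 L, P₂ = 49.3 kPa.
ΔU = 0 (ideal gas, T constant).
W = nRT ln(V₂/V₁) = 3.40×8.314×350×ln(7.14) = 19400 J.
Q = ΔU + W = 19400 J.
State after step 1: P = 49.3 kPa, V = 201 L, T = 350 K.
Step 2 — Isochoric: V stays 201 L; P/T = const ⇒ T₂ = 536 K, P₂ = 75.5 kPa.
W = 0 (no volume change).
ΔU = nCvΔT = 3.40×20.8×(536−350) = 13100 J.
Q = ΔU = 13100 J.
Net over both steps: W = 19400 J, Q = 32600 J, ΔU = 13100 J.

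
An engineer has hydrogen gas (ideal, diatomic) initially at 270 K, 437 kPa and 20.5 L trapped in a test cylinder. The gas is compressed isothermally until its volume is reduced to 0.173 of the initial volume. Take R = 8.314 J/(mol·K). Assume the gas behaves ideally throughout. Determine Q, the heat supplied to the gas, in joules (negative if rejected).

n = P₁V₁/(RT₁) = 437×20.5/(8.314×270) = 3.99 mol.
Isothermal: T stays 270 K; PV = const ⇒ V₂ = 3.55 L, P₂ = 2530 kPa.
ΔU = 0 (ideal gas, T constant).
W = nRT ln(V₂/V₁) = 3.99×8.314×270×ln(0.173) = -15700 J.
Q = ΔU + W = -15700 J.

-15700 J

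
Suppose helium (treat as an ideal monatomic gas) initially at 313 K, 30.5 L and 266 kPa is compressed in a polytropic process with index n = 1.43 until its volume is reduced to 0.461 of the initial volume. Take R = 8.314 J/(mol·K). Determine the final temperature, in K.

Polytropic n=1.43: T₂ = T₁(V₁/V₂)^(n−1) = 313×(2.17)^0.43 = 437 K; P₂ = P₁(V₁/V₂)^n = 805 kPa.

437 K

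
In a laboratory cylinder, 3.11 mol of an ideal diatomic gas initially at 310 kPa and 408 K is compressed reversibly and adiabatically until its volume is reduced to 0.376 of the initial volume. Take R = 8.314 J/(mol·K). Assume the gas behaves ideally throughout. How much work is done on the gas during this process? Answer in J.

V₁ = nRT₁/P₁ = 3.11×8.314×408/310 = 34.0 L.
Adiabatic: TV^(γ−1) = const ⇒ T₂ = 408×(2.66)^0.400 = 603 K; PV^γ = const ⇒ P₂ = 1220 kPa.
ΔU = nCvΔT = 3.11×20.8×(603−408) = 12600 J.
Q = 0 for an adiabatic process, so W = −ΔU = -12600 J.
Work done on the gas = −W_by = 12600 J.

12600 J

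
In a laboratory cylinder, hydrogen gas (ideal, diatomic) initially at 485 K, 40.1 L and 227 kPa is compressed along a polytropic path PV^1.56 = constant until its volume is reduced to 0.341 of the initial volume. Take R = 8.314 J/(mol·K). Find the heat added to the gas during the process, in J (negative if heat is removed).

n = P₁V₁/(RT₁) = 227×40.1/(8.314×485) = 2.26 mol.
Polytropic n=1.56: T₂ = T₁(V₁/V₂)^(n−1) = 485×(2.93)^0.56 = 886 K; P₂ = P₁(V₁/V₂)^n = 1220 kPa.
W = (P₁V₁−P₂V₂)/(n−1) = (227×40.1−1220×13.7)/0.56 = -13400 J.
ΔU = nCvΔT = 2.26×20.8×(886−485) = 18800 J.
Q = ΔU + W = 5370 J.

5370 J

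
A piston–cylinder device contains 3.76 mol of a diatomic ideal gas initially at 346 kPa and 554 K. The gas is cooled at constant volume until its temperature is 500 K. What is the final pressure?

V₁ = nRT₁/P₁ = 3.76×8.314×554/346 = 50.1 L.
Isochoric: V stays 50.1 L; P/T = const ⇒ T₂ = 500 K, P₂ = 312 kPa.

312 kPa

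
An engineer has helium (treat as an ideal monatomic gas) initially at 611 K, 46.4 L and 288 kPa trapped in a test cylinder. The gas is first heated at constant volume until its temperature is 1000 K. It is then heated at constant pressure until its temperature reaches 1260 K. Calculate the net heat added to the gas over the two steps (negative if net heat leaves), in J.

27000 J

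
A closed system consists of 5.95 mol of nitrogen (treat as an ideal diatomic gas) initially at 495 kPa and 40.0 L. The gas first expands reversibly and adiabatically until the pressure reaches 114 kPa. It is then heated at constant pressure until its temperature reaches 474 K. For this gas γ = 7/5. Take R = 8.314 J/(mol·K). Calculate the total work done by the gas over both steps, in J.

T₁ = P₁V₁/(nR) = 495×40.0/(5.95×8.314) = 400 K.
Step 1 — Adiabatic: T₂/T₁ = (P₂/P₁)^((γ−1)/γ) ⇒ T₂ = 400×(0.230)^0.286 = 263 K; V₂ = 114 L.
ΔU = nCvΔT = 5.95×20.8×(263−400) = -17000 J.
Q = 0 for an adiabatic process, so W = −ΔU = 17000 J.
State after step 1: P = 114 kPa, V = 114 L, T = 263 K.
Step 2 — Isobaric: P stays 114 kPa; V/T = const ⇒ T₂ = 474 K, V₂ = 206 L.
W = PΔV = 114×(206−114) kPa·L = 10400 J.
ΔU = nCvΔT = 5.95×20.8×(474−263) = 26100 J.
Q = ΔU + W = nCpΔT = 36500 J.
Net over both steps: W = 27400 J, Q = 36500 J, ΔU = 9120 J.

27400 J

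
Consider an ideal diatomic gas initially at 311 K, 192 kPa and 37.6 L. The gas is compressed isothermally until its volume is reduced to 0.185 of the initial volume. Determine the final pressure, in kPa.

Isothermal: T stays 311 K; PV = const ⇒ V₂ = 6.96 L, P₂ = 1040 kPa.

1040 kPa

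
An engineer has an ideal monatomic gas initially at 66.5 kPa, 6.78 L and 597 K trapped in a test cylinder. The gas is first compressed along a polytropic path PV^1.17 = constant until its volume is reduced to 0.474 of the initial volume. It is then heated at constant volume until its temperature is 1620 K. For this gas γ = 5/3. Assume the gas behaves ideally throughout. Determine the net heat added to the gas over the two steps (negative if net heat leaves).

800 J

n = P₁V₁/(RT₁) = 66.5×6.78/(8.314×597) = 0.0908 mol.
Step 1 — Polytropic n=1.17: T₂ = T₁(V₁/V₂)^(n−1) = 597×(2.11)^0.17 = 678 K; P₂ = P₁(V₁/V₂)^n = 159 kPa.
W = (P₁V₁−P₂V₂)/(n−1) = (66.5×6.78−159×3.21)/0.17 = -359 J.
ΔU = nCvΔT = 0.0908×12.5×(678−597) = 91.5 J.
Q = ΔU + W = -267 J.
State after step 1: P = 159 kPa, V = 3.21 L, T = 678 K.
Step 2 — Isochoric: V stays 3.21 L; P/T = const ⇒ T₂ = 1620 K, P₂ = 381 kPa.
W = 0 (no volume change).
ΔU = nCvΔT = 0.0908×12.5×(1620−678) = 1070 J.
Q = ΔU = 1070 J.
Net over both steps: W = -359 J, Q = 800 J, ΔU = 1160 J.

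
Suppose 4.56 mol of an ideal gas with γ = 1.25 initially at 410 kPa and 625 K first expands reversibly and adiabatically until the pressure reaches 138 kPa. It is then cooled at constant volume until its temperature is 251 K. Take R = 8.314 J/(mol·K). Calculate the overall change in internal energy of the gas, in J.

V₁ = nRT₁/P₁ = 4.56×8.314×625/410 = 57.8 L.
Step 1 — Adiabatic: T₂/T₁ = (P₂/P₁)^((γ−1)/γ) ⇒ T₂ = 625×(0.337)^0.200 = 503 K; V₂ = 138 L.
ΔU = nCvΔT = 4.56×33.3×(503−625) = -18500 J.
Q = 0 for an adiabatic process, so W = −ΔU = 18500 J.
State after step 1: P = 138 kPa, V = 138 L, T = 503 K.
Step 2 — Isochoric: V stays 138 L; P/T = const ⇒ T₂ = 251 K, P₂ = 68.9 kPa.
W = 0 (no volume change).
ΔU = nCvΔT = 4.56×33.3×(251−503) = -38200 J.
Q = ΔU = -38200 J.
Net over both steps: W = 18500 J, Q = -38200 J, ΔU = -56700 J.

-56700 J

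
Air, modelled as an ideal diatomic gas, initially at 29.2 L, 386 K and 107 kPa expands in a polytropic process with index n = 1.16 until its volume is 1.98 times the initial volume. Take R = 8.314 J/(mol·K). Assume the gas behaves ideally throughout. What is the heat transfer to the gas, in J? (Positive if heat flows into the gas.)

n = P₁V₁/(RT₁) = 107×29.2/(8.314×386) = 0.974 mol.
Polytropic n=1.16: T₂ = T₁(V₁/V₂)^(n−1) = 386×(0.505)^0.16 = 346 K; P₂ = P₁(V₁/V₂)^n = 48.4 kPa.
W = (P₁V₁−P₂V₂)/(n−1) = (107×29.2−48.4×57.8)/0.16 = 2020 J.
ΔU = nCvΔT = 0.974×20.8×(346−386) = -809 J.
Q = ΔU + W = 1210 J.

1210 J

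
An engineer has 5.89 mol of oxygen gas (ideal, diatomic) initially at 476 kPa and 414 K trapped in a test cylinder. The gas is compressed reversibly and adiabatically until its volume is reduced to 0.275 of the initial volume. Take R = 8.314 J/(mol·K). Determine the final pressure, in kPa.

2900 kPa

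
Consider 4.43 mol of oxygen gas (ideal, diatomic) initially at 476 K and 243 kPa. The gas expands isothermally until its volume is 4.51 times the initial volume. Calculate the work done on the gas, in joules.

-26400 J

V₁ = nRT₁/P₁ = 4.43×8.314×476/243 = 72.1 L.
Isothermal: T stays 476 K; PV = const ⇒ V₂ = 325 L, P₂ = 53.9 kPa.
W = nRT ln(V₂/V₁) = 4.43×8.314×476×ln(4.51) = 26400 J.
Work done on the gas = −W_by = -26400 J.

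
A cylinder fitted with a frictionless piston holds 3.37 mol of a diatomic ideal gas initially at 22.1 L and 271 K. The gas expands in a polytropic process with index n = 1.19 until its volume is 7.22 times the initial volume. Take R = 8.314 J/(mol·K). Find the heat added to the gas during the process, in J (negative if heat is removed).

P₁ = nRT₁/V₁ = 3.37×8.314×271/22.1 = 344 kPa.
Polytropic n=1.19: T₂ = T₁(V₁/V₂)^(n−1) = 271×(0.139)^0.19 = 186 K; P₂ = P₁(V₁/V₂)^n = 32.7 kPa.
W = (P₁V₁−P₂V₂)/(n−1) = (344×22.1−32.7×160)/0.19 = 12500 J.
ΔU = nCvΔT = 3.37×20.8×(186−271) = -5940 J.
Q = ΔU + W = 6570 J.

6570 J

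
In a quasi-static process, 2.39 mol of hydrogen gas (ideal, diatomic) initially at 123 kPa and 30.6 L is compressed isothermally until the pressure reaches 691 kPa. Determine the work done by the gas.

-6500 J

T₁ = P₁V₁/(nR) = 123×30.6/(2.39×8.314) = 189 K.
Isothermal: T stays 189 K; PV = const ⇒ V₂ = 5.45 L, P₂ = 691 kPa.
W = nRT ln(V₂/V₁) = 2.39×8.314×189×ln(0.178) = -6500 J.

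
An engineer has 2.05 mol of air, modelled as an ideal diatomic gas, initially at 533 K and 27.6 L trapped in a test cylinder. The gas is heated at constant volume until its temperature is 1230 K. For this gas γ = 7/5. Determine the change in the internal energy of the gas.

P₁ = nRT₁/V₁ = 2.05×8.314×533/27.6 = 329 kPa.
Isochoric: V stays 27.6 L; P/T = const ⇒ T₂ = 1230 K, P₂ = 760 kPa.
For an ideal gas ΔU = nCvΔT with Cv = (5/2)R = 20.8 J/(mol·K).
ΔU = 2.05×20.8×(1230−533) = 29700 J.

29700 J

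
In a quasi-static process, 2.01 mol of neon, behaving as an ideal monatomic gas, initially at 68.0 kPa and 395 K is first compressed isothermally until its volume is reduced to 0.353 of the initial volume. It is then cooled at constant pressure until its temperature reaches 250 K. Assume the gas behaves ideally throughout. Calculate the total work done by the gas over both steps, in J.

-9300 J

V₁ = nRT₁/P₁ = 2.01×8.314×395/68.0 = 97.1 L.
Step 1 — Isothermal: T stays 395 K; PV = const ⇒ V₂ = 34.3 L, P₂ = 193 kPa.
ΔU = 0 (ideal gas, T constant).
W = nRT ln(V₂/V₁) = 2.01×8.314×395×ln(0.353) = -6870 J.
Q = ΔU + W = -6870 J.
State after step 1: P = 193 kPa, V = 34.3 L, T = 395 K.
Step 2 — Isobaric: P stays 193 kPa; V/T = const ⇒ T₂ = 250 K, V₂ = 21.7 L.
W = PΔV = 193×(21.7−34.3) kPa·L = -2420 J.
ΔU = nCvΔT = 2.01×12.5×(250−395) = -3630 J.
Q = ΔU + W = nCpΔT = -6060 J.
Net over both steps: W = -9300 J, Q = -12900 J, ΔU = -3630 J.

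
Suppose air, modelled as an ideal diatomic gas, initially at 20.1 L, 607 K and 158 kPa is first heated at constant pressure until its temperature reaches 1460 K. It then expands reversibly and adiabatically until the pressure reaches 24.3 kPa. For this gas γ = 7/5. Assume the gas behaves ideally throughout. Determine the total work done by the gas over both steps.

n = P₁V₁/(RT₁) = 158×20.1/(8.314×607) = 0.629 mol.
Step 1 — Isobaric: P stays 158 kPa; V/T = const ⇒ T₂ = 1460 K, V₂ = 48.3 L.
W = PΔV = 158×(48.3−20.1) kPa·L = 4460 J.
ΔU = nCvΔT = 0.629×20.8×(1460−607) = 11200 J.
Q = ΔU + W = nCpΔT = 15600 J.
State after step 1: P = 158 kPa, V = 48.3 L, T = 1460 K.
Step 2 — Adiabatic: T₂/T₁ = (P₂/P₁)^((γ−1)/γ) ⇒ T₂ = 1460×(0.154)^0.286 = 855 K; V₂ = 184 L.
ΔU = nCvΔT = 0.629×20.8×(855−1460) = -7910 J.
Q = 0 for an adiabatic process, so W = −ΔU = 7910 J.
Net over both steps: W = 12400 J, Q = 15600 J, ΔU = 3250 J.

12400 J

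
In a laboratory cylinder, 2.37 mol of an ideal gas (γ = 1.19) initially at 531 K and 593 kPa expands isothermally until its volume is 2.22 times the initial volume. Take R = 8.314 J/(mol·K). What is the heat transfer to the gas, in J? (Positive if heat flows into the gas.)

8340 J

V₁ = nRT₁/P₁ = 2.37×8.314×531/593 = 17.6 L.
Isothermal: T stays 531 K; PV = const ⇒ V₂ = 39.2 L, P₂ = 267 kPa.
ΔU = 0 (ideal gas, T constant).
W = nRT ln(V₂/V₁) = 2.37×8.314×531×ln(2.22) = 8340 J.
Q = ΔU + W = 8340 J.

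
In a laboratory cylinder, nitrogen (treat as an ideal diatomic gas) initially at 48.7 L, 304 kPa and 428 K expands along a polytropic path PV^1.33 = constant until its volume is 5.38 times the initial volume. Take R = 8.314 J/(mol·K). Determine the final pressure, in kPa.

32.4 kPa

Polytropic n=1.33: T₂ = T₁(V₁/V₂)^(n−1) = 428×(0.186)^0.33 = 246 K; P₂ = P₁(V₁/V₂)^n = 32.4 kPa.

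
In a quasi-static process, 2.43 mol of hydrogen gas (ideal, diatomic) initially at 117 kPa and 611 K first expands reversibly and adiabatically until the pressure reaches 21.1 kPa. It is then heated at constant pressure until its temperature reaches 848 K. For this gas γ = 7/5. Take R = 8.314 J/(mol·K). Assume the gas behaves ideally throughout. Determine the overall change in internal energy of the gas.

V₁ = nRT₁/P₁ = 2.43×8.314×611/117 = 106 L.
Step 1 — Adiabatic: T₂/T₁ = (P₂/P₁)^((γ−1)/γ) ⇒ T₂ = 611×(0.180)^0.286 = 375 K; V₂ = 359 L.
ΔU = nCvΔT = 2.43×20.8×(375−611) = -11900 J.
Q = 0 for an adiabatic process, so W = −ΔU = 11900 J.
State after step 1: P = 21.1 kPa, V = 359 L, T = 375 K.
Step 2 — Isobaric: P stays 21.1 kPa; V/T = const ⇒ T₂ = 848 K, V₂ = 812 L.
W = PΔV = 21.1×(812−359) kPa·L = 9570 J.
ΔU = nCvΔT = 2.43×20.8×(848−375) = 23900 J.
Q = ΔU + W = nCpΔT = 33500 J.
Net over both steps: W = 21500 J, Q = 33500 J, ΔU = 12000 J.

12000 J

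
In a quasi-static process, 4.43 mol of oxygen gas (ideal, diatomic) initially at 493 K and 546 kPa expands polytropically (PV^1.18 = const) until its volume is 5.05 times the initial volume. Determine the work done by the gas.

V₁ = nRT₁/P₁ = 4.43×8.314×493/546 = 33.3 L.
Polytropic n=1.18: T₂ = T₁(V₁/V₂)^(n−1) = 493×(0.198)^0.18 = 368 K; P₂ = P₁(V₁/V₂)^n = 80.8 kPa.
W = (P₁V₁−P₂V₂)/(n−1) = (546×33.3−80.8×168)/0.18 = 25500 J.

25500 J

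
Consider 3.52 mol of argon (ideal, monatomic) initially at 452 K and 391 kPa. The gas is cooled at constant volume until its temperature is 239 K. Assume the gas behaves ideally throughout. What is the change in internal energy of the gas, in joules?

V₁ = nRT₁/P₁ = 3.52×8.314×452/391 = 33.8 L.
Isochoric: V stays 33.8 L; P/T = const ⇒ T₂ = 239 K, P₂ = 207 kPa.
For an ideal gas ΔU = nCvΔT with Cv = (3/2)R = 12.5 J/(mol·K).
ΔU = 3.52×12.5×(239−452) = -9350 J.

-9350 J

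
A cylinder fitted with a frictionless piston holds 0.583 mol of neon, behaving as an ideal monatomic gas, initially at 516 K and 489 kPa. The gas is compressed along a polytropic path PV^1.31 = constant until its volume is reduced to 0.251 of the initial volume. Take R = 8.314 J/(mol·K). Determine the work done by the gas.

V₁ = nRT₁/P₁ = 0.583×8.314×516/489 = 5.11 L.
Polytropic n=1.31: T₂ = T₁(V₁/V₂)^(n−1) = 516×(3.98)^0.31 = 792 K; P₂ = P₁(V₁/V₂)^n = 2990 kPa.
W = (P₁V₁−P₂V₂)/(n−1) = (489×5.11−2990×1.28)/0.31 = -4320 J.

-4320 J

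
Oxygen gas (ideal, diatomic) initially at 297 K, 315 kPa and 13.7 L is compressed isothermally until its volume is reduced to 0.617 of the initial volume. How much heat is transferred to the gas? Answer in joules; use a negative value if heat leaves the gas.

-2080 J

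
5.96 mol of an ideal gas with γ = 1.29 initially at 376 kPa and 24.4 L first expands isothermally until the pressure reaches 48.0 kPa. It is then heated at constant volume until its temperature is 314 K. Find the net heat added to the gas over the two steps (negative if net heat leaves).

40900 J

T₁ = P₁V₁/(nR) = 376×24.4/(5.96×8.314) = 185 K.
Step 1 — Isothermal: T stays 185 K; PV = const ⇒ V₂ = 191 L, P₂ = 48.0 kPa.
ΔU = 0 (ideal gas, T constant).
W = nRT ln(V₂/V₁) = 5.96×8.314×185×ln(7.83) = 18900 J.
Q = ΔU + W = 18900 J.
State after step 1: P = 48.0 kPa, V = 191 L, T = 185 K.
Step 2 — Isochoric: V stays 191 L; P/T = const ⇒ T₂ = 314 K, P₂ = 81.4 kPa.
W = 0 (no volume change).
ΔU = nCvΔT = 5.96×28.7×(314−185) = 22000 J.
Q = ΔU = 22000 J.
Net over both steps: W = 18900 J, Q = 40900 J, ΔU = 22000 J.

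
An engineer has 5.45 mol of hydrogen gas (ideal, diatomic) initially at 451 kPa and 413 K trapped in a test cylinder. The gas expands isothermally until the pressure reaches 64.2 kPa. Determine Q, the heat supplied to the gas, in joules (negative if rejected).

V₁ = nRT₁/P₁ = 5.45×8.314×413/451 = 41.5 L.
Isothermal: T stays 413 K; PV = const ⇒ V₂ = 291 L, P₂ = 64.2 kPa.
ΔU = 0 (ideal gas, T constant).
W = nRT ln(V₂/V₁) = 5.45×8.314×413×ln(7.02) = 36500 J.
Q = ΔU + W = 36500 J.

36500 J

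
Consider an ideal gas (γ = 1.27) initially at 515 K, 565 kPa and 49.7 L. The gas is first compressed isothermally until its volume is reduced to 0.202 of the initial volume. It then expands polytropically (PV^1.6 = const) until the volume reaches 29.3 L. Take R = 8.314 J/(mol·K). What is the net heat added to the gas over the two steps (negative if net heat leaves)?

n = P₁V₁/(RT₁) = 565×49.7/(8.314×515) = 6.56 mol.
Step 1 — Isothermal: T stays 515 K; PV = const ⇒ V₂ = 10.0 L, P₂ = 2800 kPa.
ΔU = 0 (ideal gas, T constant).
W = nRT ln(V₂/V₁) = 6.56×8.314×515×ln(0.202) = -44900 J.
Q = ΔU + W = -44900 J.
State after step 1: P = 2800 kPa, V = 10.0 L, T = 515 K.
Step 2 — Polytropic n=1.6: T₂ = T₁(V₁/V₂)^(n−1) = 515×(0.343)^0.60 = 271 K; P₂ = P₁(V₁/V₂)^n = 504 kPa.
W = (P₁V₁−P₂V₂)/(n−1) = (2800×10.0−504×29.3)/0.60 = 22200 J.
ΔU = nCvΔT = 6.56×30.8×(271−515) = -49300 J.
Q = ΔU + W = -27100 J.
Net over both steps: W = -22700 J, Q = -72000 J, ΔU = -49300 J.

-72000 J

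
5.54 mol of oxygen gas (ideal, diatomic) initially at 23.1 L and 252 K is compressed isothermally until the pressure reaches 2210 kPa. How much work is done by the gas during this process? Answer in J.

-17200 J

P₁ = nRT₁/V₁ = 5.54×8.314×252/23.1 = 502 kPa.
Isothermal: T stays 252 K; PV = const ⇒ V₂ = 5.25 L, P₂ = 2210 kPa.
W = nRT ln(V₂/V₁) = 5.54×8.314×252×ln(0.227) = -17200 J.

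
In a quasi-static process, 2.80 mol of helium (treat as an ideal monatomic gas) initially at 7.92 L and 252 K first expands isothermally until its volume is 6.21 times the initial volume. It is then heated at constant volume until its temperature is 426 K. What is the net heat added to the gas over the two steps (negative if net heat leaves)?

P₁ = nRT₁/V₁ = 2.80×8.314×252/7.92 = 741 kPa.
Step 1 — Isothermal: T stays 252 K; PV = const ⇒ V₂ = 49.2 L, P₂ = 119 kPa.
ΔU = 0 (ideal gas, T constant).
W = nRT ln(V₂/V₁) = 2.80×8.314×252×ln(6.21) = 10700 J.
Q = ΔU + W = 10700 J.
State after step 1: P = 119 kPa, V = 49.2 L, T = 252 K.
Step 2 — Isochoric: V stays 49.2 L; P/T = const ⇒ T₂ = 426 K, P₂ = 202 kPa.
W = 0 (no volume change).
ΔU = nCvΔT = 2.80×12.5×(426−252) = 6080 J.
Q = ΔU = 6080 J.
Net over both steps: W = 10700 J, Q = 16800 J, ΔU = 6080 J.

16800 J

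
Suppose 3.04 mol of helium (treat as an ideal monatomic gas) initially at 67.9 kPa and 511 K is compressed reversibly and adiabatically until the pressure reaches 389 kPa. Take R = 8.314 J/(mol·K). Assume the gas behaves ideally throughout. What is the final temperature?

V₁ = nRT₁/P₁ = 3.04×8.314×511/67.9 = 190 L.
Adiabatic: T₂/T₁ = (P₂/P₁)^((γ−1)/γ) ⇒ T₂ = 511×(5.73)^0.400 = 1030 K; V₂ = 66.7 L.

1030 K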